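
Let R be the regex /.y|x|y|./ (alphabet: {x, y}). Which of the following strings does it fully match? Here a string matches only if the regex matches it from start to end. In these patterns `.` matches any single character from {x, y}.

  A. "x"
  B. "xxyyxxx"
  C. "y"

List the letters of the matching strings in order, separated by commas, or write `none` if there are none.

A → match
B → no match
C → match

A, C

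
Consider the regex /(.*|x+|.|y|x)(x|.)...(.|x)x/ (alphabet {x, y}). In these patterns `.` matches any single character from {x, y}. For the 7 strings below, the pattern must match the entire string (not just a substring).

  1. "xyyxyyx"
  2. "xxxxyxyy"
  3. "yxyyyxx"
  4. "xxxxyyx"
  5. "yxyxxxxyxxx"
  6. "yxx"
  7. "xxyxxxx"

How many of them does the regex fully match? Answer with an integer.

1 → match
2 → no match — must end with "x"
3 → match
4 → match
5 → match
6 → no match
7 → match
Total matched: 5

5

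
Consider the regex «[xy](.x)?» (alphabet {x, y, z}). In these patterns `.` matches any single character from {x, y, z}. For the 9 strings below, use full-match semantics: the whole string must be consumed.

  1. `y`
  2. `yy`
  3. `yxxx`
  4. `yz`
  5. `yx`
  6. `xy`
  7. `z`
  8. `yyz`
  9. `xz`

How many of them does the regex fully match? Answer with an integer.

1 → match
2 → no match
3 → no match
4 → no match
5 → no match
6 → no match
7 → no match
8 → no match
9 → no match
Total matched: 1

1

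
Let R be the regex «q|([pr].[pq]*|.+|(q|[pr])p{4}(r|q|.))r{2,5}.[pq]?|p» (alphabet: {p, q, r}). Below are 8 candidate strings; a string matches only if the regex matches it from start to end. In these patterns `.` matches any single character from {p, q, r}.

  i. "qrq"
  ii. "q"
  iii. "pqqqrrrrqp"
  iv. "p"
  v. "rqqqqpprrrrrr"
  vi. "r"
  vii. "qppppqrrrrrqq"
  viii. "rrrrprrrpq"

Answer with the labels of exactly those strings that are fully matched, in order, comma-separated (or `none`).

i → no match
ii → match
iii → match
iv → match
v → match
vi → no match
vii → match
viii → match

ii, iii, iv, v, vii, viii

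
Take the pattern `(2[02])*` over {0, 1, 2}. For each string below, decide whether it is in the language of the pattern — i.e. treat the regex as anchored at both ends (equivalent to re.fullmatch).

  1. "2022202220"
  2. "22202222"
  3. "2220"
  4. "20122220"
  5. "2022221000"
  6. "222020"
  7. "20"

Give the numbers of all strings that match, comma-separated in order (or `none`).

1 → match
2 → match
3 → match
4 → no match
5 → no match
6 → match
7 → match

1, 2, 3, 6, 7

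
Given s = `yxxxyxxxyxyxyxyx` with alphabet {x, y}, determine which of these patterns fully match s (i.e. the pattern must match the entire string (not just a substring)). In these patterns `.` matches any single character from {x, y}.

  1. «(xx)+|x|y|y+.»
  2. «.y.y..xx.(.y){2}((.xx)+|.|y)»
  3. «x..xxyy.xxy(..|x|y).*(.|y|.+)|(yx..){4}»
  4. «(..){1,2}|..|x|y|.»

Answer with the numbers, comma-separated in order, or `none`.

3

1 → no match
2 → no match
3 → match
4 → no match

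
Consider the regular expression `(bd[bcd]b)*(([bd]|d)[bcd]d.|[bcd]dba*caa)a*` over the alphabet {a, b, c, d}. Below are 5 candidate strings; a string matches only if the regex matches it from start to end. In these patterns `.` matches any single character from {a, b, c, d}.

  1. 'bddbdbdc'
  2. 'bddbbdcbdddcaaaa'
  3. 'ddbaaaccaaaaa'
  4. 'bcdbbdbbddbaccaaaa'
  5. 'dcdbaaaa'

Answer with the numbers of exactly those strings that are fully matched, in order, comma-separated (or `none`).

1, 2, 5

1 → match
2 → match
3 → no match
4 → no match
5 → match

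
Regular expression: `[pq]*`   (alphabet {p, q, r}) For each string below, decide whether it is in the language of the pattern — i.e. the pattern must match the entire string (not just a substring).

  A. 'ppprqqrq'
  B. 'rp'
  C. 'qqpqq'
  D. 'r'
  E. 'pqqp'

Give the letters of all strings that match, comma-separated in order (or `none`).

A → no match
B → no match
C → match
D → no match
E → match

C, E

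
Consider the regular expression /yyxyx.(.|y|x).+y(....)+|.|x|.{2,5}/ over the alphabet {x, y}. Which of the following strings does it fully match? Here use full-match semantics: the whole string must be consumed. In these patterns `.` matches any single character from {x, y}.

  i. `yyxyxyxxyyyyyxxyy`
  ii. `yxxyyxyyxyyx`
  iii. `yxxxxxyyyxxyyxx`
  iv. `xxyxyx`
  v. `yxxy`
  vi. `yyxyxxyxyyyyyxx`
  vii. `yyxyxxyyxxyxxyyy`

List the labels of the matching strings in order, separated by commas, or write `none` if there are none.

i, v, vi

i → match
ii → no match
iii → no match
iv → no match
v → match
vi → match
vii → no match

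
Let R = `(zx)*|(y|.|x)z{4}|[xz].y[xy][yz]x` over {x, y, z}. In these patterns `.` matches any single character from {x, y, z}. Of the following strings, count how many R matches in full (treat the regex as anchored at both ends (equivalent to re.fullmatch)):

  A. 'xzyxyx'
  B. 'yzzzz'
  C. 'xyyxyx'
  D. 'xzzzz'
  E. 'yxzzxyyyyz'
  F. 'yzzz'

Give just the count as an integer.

A → match
B → match
C → match
D → match
E → no match
F → no match
Total matched: 4

4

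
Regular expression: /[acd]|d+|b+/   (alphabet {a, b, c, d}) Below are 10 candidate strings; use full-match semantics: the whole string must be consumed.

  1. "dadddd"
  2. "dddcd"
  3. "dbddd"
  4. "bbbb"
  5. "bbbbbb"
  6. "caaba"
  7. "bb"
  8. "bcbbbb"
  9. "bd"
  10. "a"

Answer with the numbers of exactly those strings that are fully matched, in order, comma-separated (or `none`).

1. "dadddd" → no match
2. "dddcd" → no match
3. "dbddd" → no match
4. "bbbb" → match
5. "bbbbbb" → match
6. "caaba" → no match
7. "bb" → match
8. "bcbbbb" → no match
9. "bd" → no match
10. "a" → match

4, 5, 7, 10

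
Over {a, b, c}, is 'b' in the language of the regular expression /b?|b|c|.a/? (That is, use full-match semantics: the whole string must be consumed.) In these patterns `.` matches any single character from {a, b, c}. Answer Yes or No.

Yes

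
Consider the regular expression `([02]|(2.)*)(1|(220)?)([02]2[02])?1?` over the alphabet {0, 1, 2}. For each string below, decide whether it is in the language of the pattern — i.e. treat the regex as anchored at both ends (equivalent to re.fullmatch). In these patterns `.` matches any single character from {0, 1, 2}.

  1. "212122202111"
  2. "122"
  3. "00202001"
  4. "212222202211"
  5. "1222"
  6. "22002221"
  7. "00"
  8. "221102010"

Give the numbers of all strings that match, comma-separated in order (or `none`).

1 → match
2 → no match
3 → no match
4 → match
5 → match
6 → no match
7 → no match
8 → no match

1, 4, 5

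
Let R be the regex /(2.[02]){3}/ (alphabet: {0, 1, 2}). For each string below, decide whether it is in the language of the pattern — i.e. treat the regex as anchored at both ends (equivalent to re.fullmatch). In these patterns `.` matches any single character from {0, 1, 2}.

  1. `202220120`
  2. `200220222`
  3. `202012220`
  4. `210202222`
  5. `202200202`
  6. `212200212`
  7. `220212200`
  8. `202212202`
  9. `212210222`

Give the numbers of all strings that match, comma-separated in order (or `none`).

2, 4, 5, 6, 7, 8, 9

1 → no match
2 → match
3 → no match
4 → match
5 → match
6 → match
7 → match
8 → match
9 → match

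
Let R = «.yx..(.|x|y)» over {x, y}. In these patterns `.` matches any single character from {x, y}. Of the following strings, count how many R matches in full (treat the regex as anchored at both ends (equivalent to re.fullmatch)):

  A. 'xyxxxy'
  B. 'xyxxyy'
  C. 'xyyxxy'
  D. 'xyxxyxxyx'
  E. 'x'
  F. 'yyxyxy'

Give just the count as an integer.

3

A → match
B → match
C → no match
D → no match
E → no match
F → match
Total matched: 3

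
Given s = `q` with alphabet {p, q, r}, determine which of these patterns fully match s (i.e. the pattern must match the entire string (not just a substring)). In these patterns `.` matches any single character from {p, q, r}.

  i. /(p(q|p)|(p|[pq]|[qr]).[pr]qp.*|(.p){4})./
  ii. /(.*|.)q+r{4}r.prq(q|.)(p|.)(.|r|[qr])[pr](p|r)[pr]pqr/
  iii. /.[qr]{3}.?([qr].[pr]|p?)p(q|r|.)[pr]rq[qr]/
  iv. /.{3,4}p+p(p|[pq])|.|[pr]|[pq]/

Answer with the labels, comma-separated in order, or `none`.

i → no match
ii → no match — must end with `pqr`
iii → no match
iv → match

iv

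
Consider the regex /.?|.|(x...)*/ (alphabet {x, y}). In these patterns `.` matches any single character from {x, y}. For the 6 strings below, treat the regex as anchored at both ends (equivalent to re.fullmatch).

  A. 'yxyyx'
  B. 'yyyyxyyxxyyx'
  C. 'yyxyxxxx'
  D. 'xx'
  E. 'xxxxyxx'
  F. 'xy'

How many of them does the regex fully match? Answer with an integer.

0

A. 'yxyyx' → no match
B. 'yyyyxyyxxyyx' → no match
C. 'yyxyxxxx' → no match
D. 'xx' → no match
E. 'xxxxyxx' → no match
F. 'xy' → no match
Total matched: 0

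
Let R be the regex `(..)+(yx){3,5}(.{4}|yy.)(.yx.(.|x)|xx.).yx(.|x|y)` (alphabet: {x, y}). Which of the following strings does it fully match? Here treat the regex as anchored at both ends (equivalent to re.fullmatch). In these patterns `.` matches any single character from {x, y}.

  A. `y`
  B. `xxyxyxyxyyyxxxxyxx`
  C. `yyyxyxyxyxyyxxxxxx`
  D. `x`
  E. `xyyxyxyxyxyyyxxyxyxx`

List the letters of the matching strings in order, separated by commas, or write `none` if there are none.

A. `y` → no match
B → match
C → no match
D. `x` → no match
E → match

B, E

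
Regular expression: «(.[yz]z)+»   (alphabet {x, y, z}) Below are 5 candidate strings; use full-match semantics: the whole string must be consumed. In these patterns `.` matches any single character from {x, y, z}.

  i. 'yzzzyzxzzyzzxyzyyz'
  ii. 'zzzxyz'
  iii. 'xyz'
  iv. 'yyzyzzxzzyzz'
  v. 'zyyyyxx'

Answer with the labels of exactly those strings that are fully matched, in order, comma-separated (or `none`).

i, ii, iii, iv

i → match
ii. 'zzzxyz' → match
iii. 'xyz' → match
iv. 'yyzyzzxzzyzz' → match
v. 'zyyyyxx' → no match — must end with 'z'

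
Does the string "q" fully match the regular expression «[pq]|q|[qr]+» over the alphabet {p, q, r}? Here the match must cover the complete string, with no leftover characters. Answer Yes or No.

Yes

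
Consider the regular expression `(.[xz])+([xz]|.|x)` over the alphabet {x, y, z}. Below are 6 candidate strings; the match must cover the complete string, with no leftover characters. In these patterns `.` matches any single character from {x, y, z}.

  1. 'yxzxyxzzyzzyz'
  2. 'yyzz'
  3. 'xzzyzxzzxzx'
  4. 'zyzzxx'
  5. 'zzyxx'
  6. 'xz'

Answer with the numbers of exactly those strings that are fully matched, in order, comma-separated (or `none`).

1 → no match
2 → no match
3 → no match
4 → no match
5 → match
6 → no match

5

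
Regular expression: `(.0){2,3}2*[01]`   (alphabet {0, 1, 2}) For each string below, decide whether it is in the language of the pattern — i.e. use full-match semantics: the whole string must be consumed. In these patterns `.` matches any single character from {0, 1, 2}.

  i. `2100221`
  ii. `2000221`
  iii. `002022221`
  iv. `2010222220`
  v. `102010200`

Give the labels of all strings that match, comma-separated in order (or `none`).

i → no match
ii → match
iii → match
iv → match
v → no match

ii, iii, iv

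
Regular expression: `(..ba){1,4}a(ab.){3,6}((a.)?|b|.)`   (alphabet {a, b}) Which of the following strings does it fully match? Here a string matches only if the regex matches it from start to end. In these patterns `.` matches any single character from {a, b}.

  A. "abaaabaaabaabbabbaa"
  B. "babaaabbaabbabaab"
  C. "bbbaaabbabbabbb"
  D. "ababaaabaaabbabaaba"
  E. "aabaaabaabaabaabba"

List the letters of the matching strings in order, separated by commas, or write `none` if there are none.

C, E

A → no match
B → no match
C → match
D → no match
E → match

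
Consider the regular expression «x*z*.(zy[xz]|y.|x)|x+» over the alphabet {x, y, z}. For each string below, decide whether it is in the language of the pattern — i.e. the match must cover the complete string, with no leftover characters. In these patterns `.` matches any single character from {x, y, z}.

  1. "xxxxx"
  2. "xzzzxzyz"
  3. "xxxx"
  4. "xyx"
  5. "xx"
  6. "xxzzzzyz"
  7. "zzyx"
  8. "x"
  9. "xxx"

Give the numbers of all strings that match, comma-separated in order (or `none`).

1 → match
2 → match
3 → match
4 → match
5 → match
6 → match
7 → match
8 → match
9 → match

1, 2, 3, 4, 5, 6, 7, 8, 9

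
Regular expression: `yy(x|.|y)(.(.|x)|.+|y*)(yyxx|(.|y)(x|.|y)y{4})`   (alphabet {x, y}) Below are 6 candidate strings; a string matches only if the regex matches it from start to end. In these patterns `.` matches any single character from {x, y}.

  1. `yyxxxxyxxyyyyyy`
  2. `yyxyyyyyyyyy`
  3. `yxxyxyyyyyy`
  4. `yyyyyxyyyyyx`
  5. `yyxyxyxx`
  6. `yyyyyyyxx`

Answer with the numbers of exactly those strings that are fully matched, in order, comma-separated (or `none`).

1, 2, 6

1 → match
2 → match
3 → no match — must start with `yy`
4 → no match
5 → no match
6 → match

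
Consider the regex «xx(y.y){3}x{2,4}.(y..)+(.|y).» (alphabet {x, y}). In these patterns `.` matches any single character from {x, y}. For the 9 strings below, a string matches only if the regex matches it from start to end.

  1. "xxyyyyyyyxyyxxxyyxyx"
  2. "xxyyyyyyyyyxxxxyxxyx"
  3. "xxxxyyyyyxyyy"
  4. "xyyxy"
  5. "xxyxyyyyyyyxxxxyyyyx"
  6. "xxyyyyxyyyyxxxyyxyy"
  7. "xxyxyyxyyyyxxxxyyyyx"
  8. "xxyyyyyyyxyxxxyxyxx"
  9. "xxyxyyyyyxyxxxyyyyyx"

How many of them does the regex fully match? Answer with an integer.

6

1 → no match
2 → match
3 → no match — must start with "xxy"
4 → no match — must start with "xxy"
5 → match
6 → match
7 → match
8 → match
9 → match
Total matched: 6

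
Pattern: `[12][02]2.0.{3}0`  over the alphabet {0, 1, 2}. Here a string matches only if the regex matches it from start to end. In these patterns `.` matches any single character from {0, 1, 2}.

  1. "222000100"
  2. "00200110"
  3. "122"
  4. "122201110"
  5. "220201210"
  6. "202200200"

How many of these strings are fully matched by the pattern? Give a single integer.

3

1. "222000100" → match
2. "00200110" → no match
3. "122" → no match — must end with "0"
4. "122201110" → match
5. "220201210" → no match
6. "202200200" → match
Total matched: 3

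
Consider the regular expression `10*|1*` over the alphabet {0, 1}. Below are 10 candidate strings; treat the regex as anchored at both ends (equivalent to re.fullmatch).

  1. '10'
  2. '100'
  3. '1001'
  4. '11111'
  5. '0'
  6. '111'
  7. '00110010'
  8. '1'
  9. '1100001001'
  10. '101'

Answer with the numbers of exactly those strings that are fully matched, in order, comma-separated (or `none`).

1 → match
2 → match
3 → no match
4 → match
5 → no match
6 → match
7 → no match
8 → match
9 → no match
10 → no match

1, 2, 4, 6, 8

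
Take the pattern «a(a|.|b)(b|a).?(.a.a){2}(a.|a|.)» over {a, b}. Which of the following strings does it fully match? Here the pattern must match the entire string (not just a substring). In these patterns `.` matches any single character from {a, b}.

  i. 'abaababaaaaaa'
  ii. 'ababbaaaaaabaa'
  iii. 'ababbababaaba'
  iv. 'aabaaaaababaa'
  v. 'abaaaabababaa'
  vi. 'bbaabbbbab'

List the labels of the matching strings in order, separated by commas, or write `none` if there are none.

i, iv, v

i → match
ii → no match
iii → no match
iv → match
v → match
vi → no match — must start with 'a'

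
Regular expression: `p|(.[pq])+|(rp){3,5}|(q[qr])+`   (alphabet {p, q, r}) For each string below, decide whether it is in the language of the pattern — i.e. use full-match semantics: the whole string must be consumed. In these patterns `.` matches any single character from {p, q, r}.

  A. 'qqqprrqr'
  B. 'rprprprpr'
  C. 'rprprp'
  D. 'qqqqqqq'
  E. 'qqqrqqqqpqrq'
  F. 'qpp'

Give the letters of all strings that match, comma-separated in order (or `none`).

A → no match
B → no match
C → match
D → no match
E → no match
F → no match

C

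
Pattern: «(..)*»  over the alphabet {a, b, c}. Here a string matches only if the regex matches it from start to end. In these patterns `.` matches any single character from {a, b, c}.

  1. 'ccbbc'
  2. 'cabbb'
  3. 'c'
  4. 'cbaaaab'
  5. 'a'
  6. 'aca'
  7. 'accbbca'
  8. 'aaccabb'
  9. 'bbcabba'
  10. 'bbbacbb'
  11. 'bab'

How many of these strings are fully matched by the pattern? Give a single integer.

1 → no match
2 → no match
3 → no match
4 → no match
5 → no match
6 → no match
7 → no match
8 → no match
9 → no match
10 → no match
11 → no match
Total matched: 0

0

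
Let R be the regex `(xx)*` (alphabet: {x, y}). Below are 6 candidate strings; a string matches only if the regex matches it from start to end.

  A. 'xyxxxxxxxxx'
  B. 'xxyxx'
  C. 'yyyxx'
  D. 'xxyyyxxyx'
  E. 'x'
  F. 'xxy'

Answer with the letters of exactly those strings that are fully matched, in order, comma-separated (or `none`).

A. 'xyxxxxxxxxx' → no match
B. 'xxyxx' → no match
C. 'yyyxx' → no match
D. 'xxyyyxxyx' → no match
E. 'x' → no match
F. 'xxy' → no match

none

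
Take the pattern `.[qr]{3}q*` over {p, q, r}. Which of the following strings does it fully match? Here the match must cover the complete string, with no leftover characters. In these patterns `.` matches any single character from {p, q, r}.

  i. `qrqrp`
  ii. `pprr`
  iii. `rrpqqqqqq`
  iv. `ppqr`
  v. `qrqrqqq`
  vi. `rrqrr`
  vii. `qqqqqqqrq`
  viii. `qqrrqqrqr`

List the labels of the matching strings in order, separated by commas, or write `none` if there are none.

i → no match
ii → no match
iii → no match
iv → no match
v → match
vi → no match
vii → no match
viii → no match

v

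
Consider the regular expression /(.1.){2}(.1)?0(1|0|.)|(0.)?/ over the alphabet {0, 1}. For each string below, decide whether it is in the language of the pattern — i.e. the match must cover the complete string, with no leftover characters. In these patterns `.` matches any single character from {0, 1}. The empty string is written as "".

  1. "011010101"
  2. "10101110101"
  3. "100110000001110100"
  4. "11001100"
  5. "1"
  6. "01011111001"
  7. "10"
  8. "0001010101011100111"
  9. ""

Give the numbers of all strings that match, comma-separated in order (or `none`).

4, 9

1. "011010101" → no match
2. "10101110101" → no match
3 → no match
4. "11001100" → match
5. "1" → no match
6. "01011111001" → no match
7. "10" → no match
8 → no match
9. "" → match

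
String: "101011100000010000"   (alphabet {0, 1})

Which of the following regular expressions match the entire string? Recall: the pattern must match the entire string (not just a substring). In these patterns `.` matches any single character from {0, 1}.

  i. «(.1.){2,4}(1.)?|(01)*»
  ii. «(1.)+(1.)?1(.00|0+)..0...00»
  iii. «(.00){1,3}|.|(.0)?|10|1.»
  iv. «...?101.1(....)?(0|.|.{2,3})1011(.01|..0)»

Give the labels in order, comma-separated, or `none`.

ii

i → no match
ii → match
iii → no match
iv → no match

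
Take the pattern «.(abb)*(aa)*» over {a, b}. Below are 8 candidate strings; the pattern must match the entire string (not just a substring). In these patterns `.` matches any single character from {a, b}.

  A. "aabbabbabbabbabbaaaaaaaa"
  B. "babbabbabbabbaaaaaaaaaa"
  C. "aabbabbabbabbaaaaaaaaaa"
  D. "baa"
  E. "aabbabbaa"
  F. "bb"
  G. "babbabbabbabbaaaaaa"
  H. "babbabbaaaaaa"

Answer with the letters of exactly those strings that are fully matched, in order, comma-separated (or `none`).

A → match
B → match
C → match
D. "baa" → match
E. "aabbabbaa" → match
F. "bb" → no match
G → match
H → match

A, B, C, D, E, G, H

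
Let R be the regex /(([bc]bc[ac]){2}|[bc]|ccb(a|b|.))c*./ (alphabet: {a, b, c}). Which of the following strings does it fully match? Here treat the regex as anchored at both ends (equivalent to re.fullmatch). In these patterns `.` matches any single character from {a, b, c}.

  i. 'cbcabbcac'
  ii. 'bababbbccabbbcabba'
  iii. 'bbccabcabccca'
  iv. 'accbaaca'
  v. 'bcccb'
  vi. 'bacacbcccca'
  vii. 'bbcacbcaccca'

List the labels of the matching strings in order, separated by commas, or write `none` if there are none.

i, v, vii

i → match
ii → no match
iii → no match
iv → no match
v → match
vi → no match
vii → match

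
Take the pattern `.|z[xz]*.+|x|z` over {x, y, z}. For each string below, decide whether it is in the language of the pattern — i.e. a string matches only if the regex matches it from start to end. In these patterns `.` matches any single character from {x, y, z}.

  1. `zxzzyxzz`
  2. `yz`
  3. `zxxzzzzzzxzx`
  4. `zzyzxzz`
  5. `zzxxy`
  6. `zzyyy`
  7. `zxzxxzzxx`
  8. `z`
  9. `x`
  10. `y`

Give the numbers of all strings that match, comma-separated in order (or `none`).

1, 3, 4, 5, 6, 7, 8, 9, 10

1. `zxzzyxzz` → match
2. `yz` → no match
3. `zxxzzzzzzxzx` → match
4. `zzyzxzz` → match
5. `zzxxy` → match
6. `zzyyy` → match
7. `zxzxxzzxx` → match
8. `z` → match
9. `x` → match
10. `y` → match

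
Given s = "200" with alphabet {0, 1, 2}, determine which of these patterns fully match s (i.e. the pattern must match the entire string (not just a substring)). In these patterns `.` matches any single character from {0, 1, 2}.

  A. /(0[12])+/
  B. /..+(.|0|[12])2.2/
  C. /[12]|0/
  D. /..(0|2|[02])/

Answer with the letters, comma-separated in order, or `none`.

D

A → no match — must start with "0"
B → no match — must end with "2"
C → no match
D → match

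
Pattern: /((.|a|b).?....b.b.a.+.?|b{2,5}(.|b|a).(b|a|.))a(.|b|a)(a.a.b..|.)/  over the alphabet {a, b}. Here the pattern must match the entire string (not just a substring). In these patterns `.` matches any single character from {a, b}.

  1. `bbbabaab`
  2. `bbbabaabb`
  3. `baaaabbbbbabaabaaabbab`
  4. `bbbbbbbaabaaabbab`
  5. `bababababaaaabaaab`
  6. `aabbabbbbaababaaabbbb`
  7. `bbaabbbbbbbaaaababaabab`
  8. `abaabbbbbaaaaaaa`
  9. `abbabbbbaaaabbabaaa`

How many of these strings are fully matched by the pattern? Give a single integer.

1. `bbbabaab` → match
2. `bbbabaabb` → match
3 → match
4 → match
5 → match
6 → match
7 → no match
8 → match
9 → match
Total matched: 8

8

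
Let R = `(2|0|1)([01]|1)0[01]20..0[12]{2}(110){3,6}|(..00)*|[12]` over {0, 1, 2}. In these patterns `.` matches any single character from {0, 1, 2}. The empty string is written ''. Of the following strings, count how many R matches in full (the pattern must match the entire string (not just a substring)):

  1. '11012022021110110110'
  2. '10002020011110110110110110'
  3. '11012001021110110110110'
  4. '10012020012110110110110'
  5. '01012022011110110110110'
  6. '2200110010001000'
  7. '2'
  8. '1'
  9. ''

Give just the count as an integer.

9

1 → match
2 → match
3 → match
4 → match
5 → match
6 → match
7. '2' → match
8. '1' → match
9. '' → match
Total matched: 9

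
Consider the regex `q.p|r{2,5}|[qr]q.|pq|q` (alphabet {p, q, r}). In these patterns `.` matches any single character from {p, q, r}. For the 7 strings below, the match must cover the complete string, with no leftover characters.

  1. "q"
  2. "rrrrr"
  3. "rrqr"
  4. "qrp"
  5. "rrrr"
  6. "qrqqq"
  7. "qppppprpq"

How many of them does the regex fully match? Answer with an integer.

4

1. "q" → match
2. "rrrrr" → match
3. "rrqr" → no match
4. "qrp" → match
5. "rrrr" → match
6. "qrqqq" → no match
7. "qppppprpq" → no match
Total matched: 4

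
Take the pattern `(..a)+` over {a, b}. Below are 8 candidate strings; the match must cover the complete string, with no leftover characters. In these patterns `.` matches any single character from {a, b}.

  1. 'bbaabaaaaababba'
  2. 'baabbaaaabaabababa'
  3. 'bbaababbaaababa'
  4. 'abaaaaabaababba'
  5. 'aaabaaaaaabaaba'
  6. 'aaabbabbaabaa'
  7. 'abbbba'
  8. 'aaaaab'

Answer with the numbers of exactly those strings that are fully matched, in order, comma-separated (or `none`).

1, 4, 5

1 → match
2 → no match
3 → no match
4 → match
5 → match
6 → no match
7. 'abbbba' → no match
8. 'aaaaab' → no match — must end with 'a'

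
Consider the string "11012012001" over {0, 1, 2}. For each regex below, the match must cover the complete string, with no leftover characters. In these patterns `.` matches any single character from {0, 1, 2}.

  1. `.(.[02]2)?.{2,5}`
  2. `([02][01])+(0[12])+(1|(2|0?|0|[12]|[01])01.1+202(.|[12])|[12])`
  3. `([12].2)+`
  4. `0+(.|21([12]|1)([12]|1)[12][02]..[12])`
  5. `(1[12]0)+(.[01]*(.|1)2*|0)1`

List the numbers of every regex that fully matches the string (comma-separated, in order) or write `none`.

5

1 → no match
2 → no match
3 → no match — must end with "2"
4 → no match — must start with "0"
5 → match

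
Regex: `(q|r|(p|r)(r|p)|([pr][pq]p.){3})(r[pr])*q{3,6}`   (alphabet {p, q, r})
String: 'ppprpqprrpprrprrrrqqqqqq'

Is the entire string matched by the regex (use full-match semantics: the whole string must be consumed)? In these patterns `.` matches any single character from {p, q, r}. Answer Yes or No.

Yes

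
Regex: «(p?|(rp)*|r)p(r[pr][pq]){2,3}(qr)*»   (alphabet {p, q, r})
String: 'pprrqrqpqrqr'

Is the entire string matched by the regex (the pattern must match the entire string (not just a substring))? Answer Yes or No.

No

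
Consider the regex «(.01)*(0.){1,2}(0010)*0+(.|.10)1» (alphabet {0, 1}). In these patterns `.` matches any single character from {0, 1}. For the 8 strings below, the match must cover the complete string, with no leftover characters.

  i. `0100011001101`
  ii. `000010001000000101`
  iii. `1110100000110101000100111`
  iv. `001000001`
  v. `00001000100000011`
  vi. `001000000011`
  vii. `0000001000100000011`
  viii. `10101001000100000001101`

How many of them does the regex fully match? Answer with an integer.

6

i → no match
ii → match
iii → no match
iv → match
v → match
vi → match
vii → match
viii → match
Total matched: 6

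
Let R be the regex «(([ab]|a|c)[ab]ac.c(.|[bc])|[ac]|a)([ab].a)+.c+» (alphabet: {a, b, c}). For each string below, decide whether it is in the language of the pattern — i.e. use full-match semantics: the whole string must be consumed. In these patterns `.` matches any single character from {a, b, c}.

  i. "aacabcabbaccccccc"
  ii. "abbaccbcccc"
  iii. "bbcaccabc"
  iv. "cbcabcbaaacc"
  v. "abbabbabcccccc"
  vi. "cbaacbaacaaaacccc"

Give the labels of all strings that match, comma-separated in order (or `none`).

i, v

i → match
ii → no match
iii → no match
iv → no match
v → match
vi → no match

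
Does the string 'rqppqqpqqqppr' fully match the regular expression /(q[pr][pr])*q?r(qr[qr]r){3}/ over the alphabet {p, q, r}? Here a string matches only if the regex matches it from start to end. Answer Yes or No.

No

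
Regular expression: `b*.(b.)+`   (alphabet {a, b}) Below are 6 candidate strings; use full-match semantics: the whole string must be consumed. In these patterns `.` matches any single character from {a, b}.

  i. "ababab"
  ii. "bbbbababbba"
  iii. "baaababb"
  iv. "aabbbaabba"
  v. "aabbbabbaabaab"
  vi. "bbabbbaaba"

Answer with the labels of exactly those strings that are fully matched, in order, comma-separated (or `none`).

i → no match
ii → match
iii → no match
iv → no match
v → no match
vi → no match

ii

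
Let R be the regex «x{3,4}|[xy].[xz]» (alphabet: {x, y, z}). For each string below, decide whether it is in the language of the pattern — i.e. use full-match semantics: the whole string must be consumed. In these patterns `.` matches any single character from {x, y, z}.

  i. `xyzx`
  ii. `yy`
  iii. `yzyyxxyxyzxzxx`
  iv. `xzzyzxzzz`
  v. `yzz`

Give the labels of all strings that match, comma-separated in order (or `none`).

v

i → no match
ii → no match
iii → no match
iv → no match
v → match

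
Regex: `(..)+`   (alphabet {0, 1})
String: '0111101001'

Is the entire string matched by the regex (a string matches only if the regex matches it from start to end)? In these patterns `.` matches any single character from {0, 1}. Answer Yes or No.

Yes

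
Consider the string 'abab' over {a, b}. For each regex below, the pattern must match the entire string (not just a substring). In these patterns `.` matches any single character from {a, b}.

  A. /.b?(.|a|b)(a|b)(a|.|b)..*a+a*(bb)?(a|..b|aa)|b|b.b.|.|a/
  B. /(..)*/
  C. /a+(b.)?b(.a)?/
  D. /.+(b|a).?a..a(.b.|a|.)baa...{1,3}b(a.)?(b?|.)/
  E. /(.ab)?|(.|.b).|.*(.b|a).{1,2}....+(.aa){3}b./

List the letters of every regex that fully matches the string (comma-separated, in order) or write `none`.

A → no match
B → match
C → match
D → no match
E → no match

B, C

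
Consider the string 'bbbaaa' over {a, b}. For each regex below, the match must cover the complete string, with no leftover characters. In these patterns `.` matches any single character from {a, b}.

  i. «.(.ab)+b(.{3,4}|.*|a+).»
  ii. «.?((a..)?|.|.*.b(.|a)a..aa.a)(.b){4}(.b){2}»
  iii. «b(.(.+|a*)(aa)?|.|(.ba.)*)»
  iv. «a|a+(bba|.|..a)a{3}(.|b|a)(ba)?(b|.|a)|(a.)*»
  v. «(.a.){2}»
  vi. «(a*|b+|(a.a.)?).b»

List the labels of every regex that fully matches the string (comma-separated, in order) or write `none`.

iii

i → no match
ii → no match — must end with 'b'
iii → match
iv → no match
v → no match
vi → no match — must end with 'b'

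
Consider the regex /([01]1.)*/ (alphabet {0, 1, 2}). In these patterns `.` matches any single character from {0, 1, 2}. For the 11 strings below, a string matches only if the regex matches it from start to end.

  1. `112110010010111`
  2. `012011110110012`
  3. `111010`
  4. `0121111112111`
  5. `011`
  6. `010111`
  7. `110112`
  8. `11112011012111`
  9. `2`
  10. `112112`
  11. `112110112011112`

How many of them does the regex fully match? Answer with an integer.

8

1 → match
2 → match
3 → match
4 → no match
5 → match
6 → match
7 → match
8 → no match
9 → no match
10 → match
11 → match
Total matched: 8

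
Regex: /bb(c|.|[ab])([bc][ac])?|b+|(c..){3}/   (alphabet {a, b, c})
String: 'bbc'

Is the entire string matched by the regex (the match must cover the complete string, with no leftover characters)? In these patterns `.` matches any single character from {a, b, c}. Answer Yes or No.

Yes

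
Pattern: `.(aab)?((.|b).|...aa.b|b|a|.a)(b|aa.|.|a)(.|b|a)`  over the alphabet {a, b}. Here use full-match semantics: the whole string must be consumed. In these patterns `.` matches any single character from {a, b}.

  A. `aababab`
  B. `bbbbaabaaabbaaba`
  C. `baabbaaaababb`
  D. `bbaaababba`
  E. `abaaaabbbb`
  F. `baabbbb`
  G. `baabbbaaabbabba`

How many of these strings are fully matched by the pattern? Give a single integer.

2

A → no match
B → no match
C → no match
D → no match
E → match
F → match
G → no match
Total matched: 2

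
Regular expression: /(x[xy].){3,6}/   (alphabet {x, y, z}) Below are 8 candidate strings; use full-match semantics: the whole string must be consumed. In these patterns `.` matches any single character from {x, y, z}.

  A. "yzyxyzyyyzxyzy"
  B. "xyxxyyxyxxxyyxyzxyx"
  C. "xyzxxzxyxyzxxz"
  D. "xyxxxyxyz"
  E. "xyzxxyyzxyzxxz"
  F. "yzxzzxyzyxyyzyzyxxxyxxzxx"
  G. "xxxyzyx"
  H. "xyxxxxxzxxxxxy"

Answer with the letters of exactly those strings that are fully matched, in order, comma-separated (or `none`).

D

A → no match — must start with "x"
B → no match
C → no match
D. "xyxxxyxyz" → match
E → no match
F → no match — must start with "x"
G. "xxxyzyx" → no match
H → no match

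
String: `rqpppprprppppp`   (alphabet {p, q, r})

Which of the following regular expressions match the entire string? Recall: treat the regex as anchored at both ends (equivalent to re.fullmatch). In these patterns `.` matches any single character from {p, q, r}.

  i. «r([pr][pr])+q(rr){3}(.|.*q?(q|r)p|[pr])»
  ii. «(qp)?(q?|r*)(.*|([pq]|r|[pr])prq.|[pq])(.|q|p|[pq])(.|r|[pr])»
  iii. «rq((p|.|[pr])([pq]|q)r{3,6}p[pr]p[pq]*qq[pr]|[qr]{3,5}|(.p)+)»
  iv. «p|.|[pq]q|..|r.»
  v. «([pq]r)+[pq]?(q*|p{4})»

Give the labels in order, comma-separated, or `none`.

ii, iii

i → no match
ii → match
iii → match
iv → no match
v → no match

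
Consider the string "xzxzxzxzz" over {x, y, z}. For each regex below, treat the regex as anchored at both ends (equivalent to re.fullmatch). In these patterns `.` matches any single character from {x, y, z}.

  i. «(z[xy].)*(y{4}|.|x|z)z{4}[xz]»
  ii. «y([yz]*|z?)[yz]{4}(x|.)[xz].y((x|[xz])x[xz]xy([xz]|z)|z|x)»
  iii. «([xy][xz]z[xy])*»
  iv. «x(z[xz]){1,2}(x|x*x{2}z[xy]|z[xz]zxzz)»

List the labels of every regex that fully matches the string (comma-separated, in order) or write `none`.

i → no match
ii → no match — must start with "y"
iii → no match
iv → match

iv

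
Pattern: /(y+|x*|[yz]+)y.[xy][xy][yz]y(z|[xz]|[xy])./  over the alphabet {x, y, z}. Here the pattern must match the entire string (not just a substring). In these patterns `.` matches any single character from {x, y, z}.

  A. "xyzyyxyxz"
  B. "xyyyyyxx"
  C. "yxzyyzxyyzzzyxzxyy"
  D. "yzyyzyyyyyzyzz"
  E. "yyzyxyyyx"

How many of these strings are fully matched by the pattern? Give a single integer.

2

A → no match
B → no match
C → no match
D → match
E → match
Total matched: 2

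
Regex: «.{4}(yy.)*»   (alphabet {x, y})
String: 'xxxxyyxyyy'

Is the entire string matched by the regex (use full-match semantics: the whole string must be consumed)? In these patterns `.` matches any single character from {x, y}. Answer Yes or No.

Yes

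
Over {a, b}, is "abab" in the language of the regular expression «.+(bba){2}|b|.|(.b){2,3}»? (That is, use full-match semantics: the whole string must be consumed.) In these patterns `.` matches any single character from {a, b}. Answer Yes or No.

Yes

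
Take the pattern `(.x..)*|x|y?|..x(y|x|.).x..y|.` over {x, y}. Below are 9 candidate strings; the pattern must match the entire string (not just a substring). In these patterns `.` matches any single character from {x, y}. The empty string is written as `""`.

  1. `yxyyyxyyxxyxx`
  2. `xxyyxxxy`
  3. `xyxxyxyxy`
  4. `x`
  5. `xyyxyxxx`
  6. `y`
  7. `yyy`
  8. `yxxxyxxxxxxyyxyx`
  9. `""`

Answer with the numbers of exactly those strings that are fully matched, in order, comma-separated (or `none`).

1 → no match
2 → match
3 → match
4 → match
5 → no match
6 → match
7 → no match
8 → match
9 → match

2, 3, 4, 6, 8, 9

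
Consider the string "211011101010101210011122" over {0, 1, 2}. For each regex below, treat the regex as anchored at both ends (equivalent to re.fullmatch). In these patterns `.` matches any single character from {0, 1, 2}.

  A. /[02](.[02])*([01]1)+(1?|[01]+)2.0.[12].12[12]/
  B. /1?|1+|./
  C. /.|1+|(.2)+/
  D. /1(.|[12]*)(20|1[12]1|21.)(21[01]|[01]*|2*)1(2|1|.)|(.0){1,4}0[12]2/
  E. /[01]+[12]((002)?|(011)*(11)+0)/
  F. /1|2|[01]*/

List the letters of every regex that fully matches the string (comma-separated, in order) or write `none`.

A

A → match
B → no match
C → no match
D → no match
E → no match
F → no match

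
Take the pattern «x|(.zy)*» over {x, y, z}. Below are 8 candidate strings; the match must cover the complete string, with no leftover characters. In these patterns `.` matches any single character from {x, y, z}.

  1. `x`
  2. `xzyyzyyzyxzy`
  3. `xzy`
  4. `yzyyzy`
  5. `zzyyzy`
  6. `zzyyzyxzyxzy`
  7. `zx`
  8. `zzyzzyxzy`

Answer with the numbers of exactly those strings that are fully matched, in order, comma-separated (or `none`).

1, 2, 3, 4, 5, 6, 8

1 → match
2 → match
3 → match
4 → match
5 → match
6 → match
7 → no match
8 → match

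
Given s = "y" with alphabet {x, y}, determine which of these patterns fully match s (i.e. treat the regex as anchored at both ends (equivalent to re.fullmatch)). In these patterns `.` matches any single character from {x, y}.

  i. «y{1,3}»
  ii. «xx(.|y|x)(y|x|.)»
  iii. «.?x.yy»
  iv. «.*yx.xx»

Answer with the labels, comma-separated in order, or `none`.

i → match
ii → no match — must start with "xx"
iii → no match — must end with "yy"
iv → no match — must end with "xx"

i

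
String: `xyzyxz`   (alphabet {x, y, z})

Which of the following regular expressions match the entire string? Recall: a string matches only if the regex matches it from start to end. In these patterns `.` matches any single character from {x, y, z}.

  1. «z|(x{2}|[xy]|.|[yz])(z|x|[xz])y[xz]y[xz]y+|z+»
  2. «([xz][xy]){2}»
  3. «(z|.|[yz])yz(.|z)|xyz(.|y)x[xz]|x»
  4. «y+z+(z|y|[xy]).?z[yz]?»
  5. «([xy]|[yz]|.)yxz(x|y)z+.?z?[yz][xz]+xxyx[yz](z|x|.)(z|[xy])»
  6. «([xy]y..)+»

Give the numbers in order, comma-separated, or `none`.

3

1 → no match
2 → no match
3 → match
4 → no match — must start with `y`
5 → no match
6 → no match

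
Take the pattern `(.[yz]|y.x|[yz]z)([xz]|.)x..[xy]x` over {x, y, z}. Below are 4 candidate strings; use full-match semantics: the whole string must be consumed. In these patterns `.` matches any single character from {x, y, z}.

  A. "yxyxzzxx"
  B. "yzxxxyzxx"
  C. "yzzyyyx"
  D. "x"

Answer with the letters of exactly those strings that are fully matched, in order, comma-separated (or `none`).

B

A → no match
B → match
C → no match
D → no match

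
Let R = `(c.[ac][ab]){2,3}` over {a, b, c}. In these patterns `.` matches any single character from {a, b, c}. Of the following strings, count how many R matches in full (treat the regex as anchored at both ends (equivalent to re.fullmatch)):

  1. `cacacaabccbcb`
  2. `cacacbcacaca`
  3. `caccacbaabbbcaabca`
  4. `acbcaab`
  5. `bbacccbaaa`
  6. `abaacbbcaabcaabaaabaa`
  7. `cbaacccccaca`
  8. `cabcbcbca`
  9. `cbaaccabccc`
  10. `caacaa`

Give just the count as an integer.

1 → no match
2 → match
3 → no match
4 → no match — must start with `c`
5 → no match — must start with `c`
6 → no match — must start with `c`
7 → no match
8 → no match
9 → no match
10 → no match
Total matched: 1

1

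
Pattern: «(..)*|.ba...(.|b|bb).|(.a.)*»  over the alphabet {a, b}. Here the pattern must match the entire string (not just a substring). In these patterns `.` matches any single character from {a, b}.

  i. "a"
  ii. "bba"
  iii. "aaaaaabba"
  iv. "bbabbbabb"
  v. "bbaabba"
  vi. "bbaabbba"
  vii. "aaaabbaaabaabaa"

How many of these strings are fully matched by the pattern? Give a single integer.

i. "a" → no match
ii. "bba" → no match
iii. "aaaaaabba" → no match
iv. "bbabbbabb" → no match
v. "bbaabba" → no match
vi. "bbaabbba" → match
vii → no match
Total matched: 1

1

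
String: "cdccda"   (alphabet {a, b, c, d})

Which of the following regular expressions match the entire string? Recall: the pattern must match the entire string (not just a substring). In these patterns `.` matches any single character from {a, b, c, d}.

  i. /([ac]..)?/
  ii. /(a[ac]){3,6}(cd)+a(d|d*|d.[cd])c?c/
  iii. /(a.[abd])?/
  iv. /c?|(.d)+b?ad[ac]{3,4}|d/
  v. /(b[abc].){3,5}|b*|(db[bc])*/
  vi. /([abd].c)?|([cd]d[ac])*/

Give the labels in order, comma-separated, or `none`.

vi

i → no match
ii → no match — must start with "a"
iii → no match
iv → no match
v → no match
vi → match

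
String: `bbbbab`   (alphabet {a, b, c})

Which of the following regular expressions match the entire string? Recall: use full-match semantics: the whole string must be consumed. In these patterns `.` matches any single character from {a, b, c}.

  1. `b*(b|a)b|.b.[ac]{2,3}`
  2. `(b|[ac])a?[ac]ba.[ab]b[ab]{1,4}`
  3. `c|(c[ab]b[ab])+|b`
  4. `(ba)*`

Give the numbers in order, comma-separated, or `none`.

1

1 → match
2 → no match
3 → no match
4 → no match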